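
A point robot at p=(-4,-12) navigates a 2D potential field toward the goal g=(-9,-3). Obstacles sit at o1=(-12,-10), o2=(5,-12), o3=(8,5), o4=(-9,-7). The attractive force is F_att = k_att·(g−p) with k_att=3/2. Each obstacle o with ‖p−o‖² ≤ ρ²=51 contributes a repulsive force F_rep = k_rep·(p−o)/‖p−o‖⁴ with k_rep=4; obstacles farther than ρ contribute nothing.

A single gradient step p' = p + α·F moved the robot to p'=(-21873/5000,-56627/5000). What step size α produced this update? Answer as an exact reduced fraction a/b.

α = 1/20

F_att = 3/2·(g−p) = 3/2·(-5,9) = (-7.5000,13.5000)
o1: d²=68 > ρ²=51 → inactive
o2: d²=81 > ρ²=51 → inactive
o3: d²=433 > ρ²=51 → inactive
o4: d²=50 ≤ ρ²=51; F_rep = 4·(5,-5)/50² = (0.0080,-0.0080)
F = F_att + ΣF_rep = (-7.4920,13.4920)
Δp = p'−p = (-0.3746,0.6746); α = Δx/Fx = (-1873/5000) / (-1873/250) = 1/20
check: Δy/Fy = (3373/5000) / (3373/250) = 1/20 ✓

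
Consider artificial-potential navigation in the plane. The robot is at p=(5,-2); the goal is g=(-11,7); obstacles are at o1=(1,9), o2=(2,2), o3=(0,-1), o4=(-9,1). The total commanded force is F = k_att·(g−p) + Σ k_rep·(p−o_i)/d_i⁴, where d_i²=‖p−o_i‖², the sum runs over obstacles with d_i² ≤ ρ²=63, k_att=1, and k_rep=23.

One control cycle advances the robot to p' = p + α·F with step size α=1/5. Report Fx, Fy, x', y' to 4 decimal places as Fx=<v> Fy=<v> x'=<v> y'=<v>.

Fx=-15.7195 Fy=8.8188 x'=1.8561 y'=-0.2362

F_att = 1·(g−p) = 1·(-16,9) = (-16.0000,9.0000)
o1: d²=137 > ρ²=63 → inactive
o2: d²=25 ≤ ρ²=63; F_rep = 23·(3,-4)/25² = (0.1104,-0.1472)
o3: d²=26 ≤ ρ²=63; F_rep = 23·(5,-1)/26² = (0.1701,-0.0340)
o4: d²=205 > ρ²=63 → inactive
F = F_att + ΣF_rep = (-15.7195,8.8188)
p' = p + 1/5·F = (1.8561,-0.2362)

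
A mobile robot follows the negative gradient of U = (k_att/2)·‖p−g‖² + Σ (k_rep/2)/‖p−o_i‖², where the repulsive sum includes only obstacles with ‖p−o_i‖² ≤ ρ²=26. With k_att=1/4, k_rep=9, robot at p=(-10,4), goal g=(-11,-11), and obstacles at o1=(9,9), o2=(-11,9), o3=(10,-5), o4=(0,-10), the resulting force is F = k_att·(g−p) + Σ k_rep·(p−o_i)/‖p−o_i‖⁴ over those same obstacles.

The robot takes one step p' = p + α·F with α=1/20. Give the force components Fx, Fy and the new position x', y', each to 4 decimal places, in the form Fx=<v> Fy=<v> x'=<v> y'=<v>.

F_att = 1/4·(g−p) = 1/4·(-1,-15) = (-0.2500,-3.7500)
o1: d²=386 > ρ²=26 → inactive
o2: d²=26 ≤ ρ²=26; F_rep = 9·(1,-5)/26² = (0.0133,-0.0666)
o3: d²=481 > ρ²=26 → inactive
o4: d²=296 > ρ²=26 → inactive
F = F_att + ΣF_rep = (-0.2367,-3.8166)
p' = p + 1/20·F = (-10.0118,3.8092)

Fx=-0.2367 Fy=-3.8166 x'=-10.0118 y'=3.8092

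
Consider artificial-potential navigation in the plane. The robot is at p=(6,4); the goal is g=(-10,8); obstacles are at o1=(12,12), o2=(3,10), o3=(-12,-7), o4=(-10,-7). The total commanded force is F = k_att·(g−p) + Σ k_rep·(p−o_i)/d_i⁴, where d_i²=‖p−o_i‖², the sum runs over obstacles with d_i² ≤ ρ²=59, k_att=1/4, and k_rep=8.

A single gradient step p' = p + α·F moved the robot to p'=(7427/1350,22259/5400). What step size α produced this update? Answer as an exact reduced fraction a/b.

F_att = 1/4·(g−p) = 1/4·(-16,4) = (-4.0000,1.0000)
o1: d²=100 > ρ²=59 → inactive
o2: d²=45 ≤ ρ²=59; F_rep = 8·(3,-6)/45² = (0.0119,-0.0237)
o3: d²=445 > ρ²=59 → inactive
o4: d²=377 > ρ²=59 → inactive
F = F_att + ΣF_rep = (-3.9881,0.9763)
Δp = p'−p = (-0.4985,0.1220); α = Δx/Fx = (-673/1350) / (-2692/675) = 1/8
check: Δy/Fy = (659/5400) / (659/675) = 1/8 ✓

α = 1/8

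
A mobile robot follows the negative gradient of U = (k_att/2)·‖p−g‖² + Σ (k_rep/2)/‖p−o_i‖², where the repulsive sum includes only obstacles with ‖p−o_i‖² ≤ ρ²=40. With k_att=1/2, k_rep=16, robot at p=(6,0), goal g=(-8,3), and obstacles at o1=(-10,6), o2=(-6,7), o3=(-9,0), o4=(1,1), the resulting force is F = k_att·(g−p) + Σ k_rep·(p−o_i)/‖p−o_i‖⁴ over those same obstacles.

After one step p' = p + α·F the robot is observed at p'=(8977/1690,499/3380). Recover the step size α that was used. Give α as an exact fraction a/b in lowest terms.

α = 1/10

F_att = 1/2·(g−p) = 1/2·(-14,3) = (-7.0000,1.5000)
o1: d²=292 > ρ²=40 → inactive
o2: d²=193 > ρ²=40 → inactive
o3: d²=225 > ρ²=40 → inactive
o4: d²=26 ≤ ρ²=40; F_rep = 16·(5,-1)/26² = (0.1183,-0.0237)
F = F_att + ΣF_rep = (-6.8817,1.4763)
Δp = p'−p = (-0.6882,0.1476); α = Δx/Fx = (-1163/1690) / (-1163/169) = 1/10
check: Δy/Fy = (499/3380) / (499/338) = 1/10 ✓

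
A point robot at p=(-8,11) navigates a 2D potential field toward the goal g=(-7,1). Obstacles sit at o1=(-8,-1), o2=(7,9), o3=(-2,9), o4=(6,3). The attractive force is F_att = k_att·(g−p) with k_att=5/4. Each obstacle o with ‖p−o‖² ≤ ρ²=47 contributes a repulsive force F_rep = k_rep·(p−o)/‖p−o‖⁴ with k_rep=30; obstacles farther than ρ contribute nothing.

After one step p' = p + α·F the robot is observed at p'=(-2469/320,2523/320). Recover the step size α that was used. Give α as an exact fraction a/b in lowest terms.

α = 1/4

F_att = 5/4·(g−p) = 5/4·(1,-10) = (1.2500,-12.5000)
o1: d²=144 > ρ²=47 → inactive
o2: d²=229 > ρ²=47 → inactive
o3: d²=40 ≤ ρ²=47; F_rep = 30·(-6,2)/40² = (-0.1125,0.0375)
o4: d²=260 > ρ²=47 → inactive
F = F_att + ΣF_rep = (1.1375,-12.4625)
Δp = p'−p = (0.2844,-3.1156); α = Δx/Fx = (91/320) / (91/80) = 1/4
check: Δy/Fy = (-997/320) / (-997/80) = 1/4 ✓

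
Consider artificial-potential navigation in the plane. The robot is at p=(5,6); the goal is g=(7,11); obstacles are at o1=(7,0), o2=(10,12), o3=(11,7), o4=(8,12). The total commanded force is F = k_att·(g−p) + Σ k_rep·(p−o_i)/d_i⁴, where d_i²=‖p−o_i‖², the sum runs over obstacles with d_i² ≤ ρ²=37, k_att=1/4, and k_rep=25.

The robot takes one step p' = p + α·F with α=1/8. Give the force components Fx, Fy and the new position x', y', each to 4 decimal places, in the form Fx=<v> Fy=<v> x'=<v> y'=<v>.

F_att = 1/4·(g−p) = 1/4·(2,5) = (0.5000,1.2500)
o1: d²=40 > ρ²=37 → inactive
o2: d²=61 > ρ²=37 → inactive
o3: d²=37 ≤ ρ²=37; F_rep = 25·(-6,-1)/37² = (-0.1096,-0.0183)
o4: d²=45 > ρ²=37 → inactive
F = F_att + ΣF_rep = (0.3904,1.2317)
p' = p + 1/8·F = (5.0488,6.1540)

Fx=0.3904 Fy=1.2317 x'=5.0488 y'=6.1540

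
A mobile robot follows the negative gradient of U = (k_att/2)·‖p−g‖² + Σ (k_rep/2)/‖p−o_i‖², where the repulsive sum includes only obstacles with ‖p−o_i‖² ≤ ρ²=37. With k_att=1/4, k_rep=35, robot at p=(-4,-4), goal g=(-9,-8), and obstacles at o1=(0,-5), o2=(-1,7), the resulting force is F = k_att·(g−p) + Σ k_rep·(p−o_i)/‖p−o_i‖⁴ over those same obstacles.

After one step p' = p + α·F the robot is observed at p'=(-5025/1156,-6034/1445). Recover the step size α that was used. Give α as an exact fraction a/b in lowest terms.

F_att = 1/4·(g−p) = 1/4·(-5,-4) = (-1.2500,-1.0000)
o1: d²=17 ≤ ρ²=37; F_rep = 35·(-4,1)/17² = (-0.4844,0.1211)
o2: d²=130 > ρ²=37 → inactive
F = F_att + ΣF_rep = (-1.7344,-0.8789)
Δp = p'−p = (-0.3469,-0.1758); α = Δx/Fx = (-401/1156) / (-2005/1156) = 1/5
check: Δy/Fy = (-254/1445) / (-254/289) = 1/5 ✓

α = 1/5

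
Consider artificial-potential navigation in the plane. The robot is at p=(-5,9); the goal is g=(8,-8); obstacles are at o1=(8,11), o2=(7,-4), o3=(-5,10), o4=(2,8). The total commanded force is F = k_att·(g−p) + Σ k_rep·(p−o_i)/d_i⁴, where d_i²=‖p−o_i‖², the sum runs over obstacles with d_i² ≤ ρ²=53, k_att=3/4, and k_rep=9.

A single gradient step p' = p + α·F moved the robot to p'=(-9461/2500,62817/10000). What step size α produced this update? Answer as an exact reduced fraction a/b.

F_att = 3/4·(g−p) = 3/4·(13,-17) = (9.7500,-12.7500)
o1: d²=173 > ρ²=53 → inactive
o2: d²=313 > ρ²=53 → inactive
o3: d²=1 ≤ ρ²=53; F_rep = 9·(0,-1)/1² = (0.0000,-9.0000)
o4: d²=50 ≤ ρ²=53; F_rep = 9·(-7,1)/50² = (-0.0252,0.0036)
F = F_att + ΣF_rep = (9.7248,-21.7464)
Δp = p'−p = (1.2156,-2.7183); α = Δx/Fx = (3039/2500) / (6078/625) = 1/8
check: Δy/Fy = (-27183/10000) / (-27183/1250) = 1/8 ✓

α = 1/8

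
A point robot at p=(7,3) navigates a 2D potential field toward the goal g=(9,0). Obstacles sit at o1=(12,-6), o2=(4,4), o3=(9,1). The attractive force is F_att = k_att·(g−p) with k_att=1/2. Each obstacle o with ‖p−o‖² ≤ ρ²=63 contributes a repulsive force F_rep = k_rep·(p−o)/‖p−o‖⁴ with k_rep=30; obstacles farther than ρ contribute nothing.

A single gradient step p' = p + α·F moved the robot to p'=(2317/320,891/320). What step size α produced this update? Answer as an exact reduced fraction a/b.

α = 1/4

F_att = 1/2·(g−p) = 1/2·(2,-3) = (1.0000,-1.5000)
o1: d²=106 > ρ²=63 → inactive
o2: d²=10 ≤ ρ²=63; F_rep = 30·(3,-1)/10² = (0.9000,-0.3000)
o3: d²=8 ≤ ρ²=63; F_rep = 30·(-2,2)/8² = (-0.9375,0.9375)
F = F_att + ΣF_rep = (0.9625,-0.8625)
Δp = p'−p = (0.2406,-0.2156); α = Δx/Fx = (77/320) / (77/80) = 1/4
check: Δy/Fy = (-69/320) / (-69/80) = 1/4 ✓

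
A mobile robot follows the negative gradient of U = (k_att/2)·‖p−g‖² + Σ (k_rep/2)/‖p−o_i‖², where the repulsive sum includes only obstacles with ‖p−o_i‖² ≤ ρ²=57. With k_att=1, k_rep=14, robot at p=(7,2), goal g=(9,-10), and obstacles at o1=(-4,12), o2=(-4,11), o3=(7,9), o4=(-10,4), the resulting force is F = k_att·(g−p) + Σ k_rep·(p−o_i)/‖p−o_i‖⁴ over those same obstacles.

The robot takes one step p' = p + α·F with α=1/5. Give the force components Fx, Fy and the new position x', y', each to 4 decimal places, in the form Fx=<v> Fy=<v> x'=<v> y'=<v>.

Fx=2.0000 Fy=-12.0408 x'=7.4000 y'=-0.4082

F_att = 1·(g−p) = 1·(2,-12) = (2.0000,-12.0000)
o1: d²=221 > ρ²=57 → inactive
o2: d²=202 > ρ²=57 → inactive
o3: d²=49 ≤ ρ²=57; F_rep = 14·(0,-7)/49² = (0.0000,-0.0408)
o4: d²=293 > ρ²=57 → inactive
F = F_att + ΣF_rep = (2.0000,-12.0408)
p' = p + 1/5·F = (7.4000,-0.4082)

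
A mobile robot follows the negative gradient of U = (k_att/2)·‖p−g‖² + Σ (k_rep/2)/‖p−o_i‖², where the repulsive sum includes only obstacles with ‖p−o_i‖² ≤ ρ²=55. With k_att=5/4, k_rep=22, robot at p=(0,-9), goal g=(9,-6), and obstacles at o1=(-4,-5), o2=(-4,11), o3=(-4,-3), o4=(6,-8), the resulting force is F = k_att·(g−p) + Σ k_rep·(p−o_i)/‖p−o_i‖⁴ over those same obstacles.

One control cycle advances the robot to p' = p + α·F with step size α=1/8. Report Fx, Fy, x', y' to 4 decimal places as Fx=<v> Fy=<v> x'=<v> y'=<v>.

Fx=11.2721 Fy=3.5992 x'=1.4090 y'=-8.5501

F_att = 5/4·(g−p) = 5/4·(9,3) = (11.2500,3.7500)
o1: d²=32 ≤ ρ²=55; F_rep = 22·(4,-4)/32² = (0.0859,-0.0859)
o2: d²=416 > ρ²=55 → inactive
o3: d²=52 ≤ ρ²=55; F_rep = 22·(4,-6)/52² = (0.0325,-0.0488)
o4: d²=37 ≤ ρ²=55; F_rep = 22·(-6,-1)/37² = (-0.0964,-0.0161)
F = F_att + ΣF_rep = (11.2721,3.5992)
p' = p + 1/8·F = (1.4090,-8.5501)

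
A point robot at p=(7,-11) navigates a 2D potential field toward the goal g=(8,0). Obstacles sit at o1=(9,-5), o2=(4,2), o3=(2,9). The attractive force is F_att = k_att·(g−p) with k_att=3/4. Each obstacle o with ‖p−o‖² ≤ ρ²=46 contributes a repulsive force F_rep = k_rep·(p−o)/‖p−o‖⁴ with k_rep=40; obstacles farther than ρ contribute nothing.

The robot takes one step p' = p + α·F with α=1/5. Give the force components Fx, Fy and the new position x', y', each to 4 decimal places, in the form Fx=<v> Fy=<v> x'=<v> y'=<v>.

F_att = 3/4·(g−p) = 3/4·(1,11) = (0.7500,8.2500)
o1: d²=40 ≤ ρ²=46; F_rep = 40·(-2,-6)/40² = (-0.0500,-0.1500)
o2: d²=178 > ρ²=46 → inactive
o3: d²=425 > ρ²=46 → inactive
F = F_att + ΣF_rep = (0.7000,8.1000)
p' = p + 1/5·F = (7.1400,-9.3800)

Fx=0.7000 Fy=8.1000 x'=7.1400 y'=-9.3800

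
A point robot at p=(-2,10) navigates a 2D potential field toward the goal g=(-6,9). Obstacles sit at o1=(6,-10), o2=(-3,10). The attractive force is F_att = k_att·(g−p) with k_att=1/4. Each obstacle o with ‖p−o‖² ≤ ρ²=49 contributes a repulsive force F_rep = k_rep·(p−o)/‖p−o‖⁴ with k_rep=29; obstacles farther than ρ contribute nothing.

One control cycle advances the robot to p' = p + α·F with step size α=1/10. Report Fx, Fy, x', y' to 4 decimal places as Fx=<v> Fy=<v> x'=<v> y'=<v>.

Fx=28.0000 Fy=-0.2500 x'=0.8000 y'=9.9750

F_att = 1/4·(g−p) = 1/4·(-4,-1) = (-1.0000,-0.2500)
o1: d²=464 > ρ²=49 → inactive
o2: d²=1 ≤ ρ²=49; F_rep = 29·(1,0)/1² = (29.0000,0.0000)
F = F_att + ΣF_rep = (28.0000,-0.2500)
p' = p + 1/10·F = (0.8000,9.9750)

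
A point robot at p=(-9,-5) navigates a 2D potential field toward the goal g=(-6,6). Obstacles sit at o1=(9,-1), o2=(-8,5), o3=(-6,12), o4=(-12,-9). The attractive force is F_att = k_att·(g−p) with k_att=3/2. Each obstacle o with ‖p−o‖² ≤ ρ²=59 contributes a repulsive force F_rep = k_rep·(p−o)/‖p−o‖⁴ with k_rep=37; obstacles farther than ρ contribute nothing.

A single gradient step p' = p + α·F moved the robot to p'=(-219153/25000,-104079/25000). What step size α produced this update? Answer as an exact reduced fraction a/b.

F_att = 3/2·(g−p) = 3/2·(3,11) = (4.5000,16.5000)
o1: d²=340 > ρ²=59 → inactive
o2: d²=101 > ρ²=59 → inactive
o3: d²=298 > ρ²=59 → inactive
o4: d²=25 ≤ ρ²=59; F_rep = 37·(3,4)/25² = (0.1776,0.2368)
F = F_att + ΣF_rep = (4.6776,16.7368)
Δp = p'−p = (0.2339,0.8368); α = Δx/Fx = (5847/25000) / (5847/1250) = 1/20
check: Δy/Fy = (20921/25000) / (20921/1250) = 1/20 ✓

α = 1/20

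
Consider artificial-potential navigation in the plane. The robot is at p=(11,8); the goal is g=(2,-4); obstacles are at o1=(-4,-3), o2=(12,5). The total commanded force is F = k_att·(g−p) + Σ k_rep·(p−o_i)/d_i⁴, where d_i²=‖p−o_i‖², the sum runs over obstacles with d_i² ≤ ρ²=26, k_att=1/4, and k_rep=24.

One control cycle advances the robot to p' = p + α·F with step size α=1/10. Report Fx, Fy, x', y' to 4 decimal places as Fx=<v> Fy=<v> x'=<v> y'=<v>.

F_att = 1/4·(g−p) = 1/4·(-9,-12) = (-2.2500,-3.0000)
o1: d²=346 > ρ²=26 → inactive
o2: d²=10 ≤ ρ²=26; F_rep = 24·(-1,3)/10² = (-0.2400,0.7200)
F = F_att + ΣF_rep = (-2.4900,-2.2800)
p' = p + 1/10·F = (10.7510,7.7720)

Fx=-2.4900 Fy=-2.2800 x'=10.7510 y'=7.7720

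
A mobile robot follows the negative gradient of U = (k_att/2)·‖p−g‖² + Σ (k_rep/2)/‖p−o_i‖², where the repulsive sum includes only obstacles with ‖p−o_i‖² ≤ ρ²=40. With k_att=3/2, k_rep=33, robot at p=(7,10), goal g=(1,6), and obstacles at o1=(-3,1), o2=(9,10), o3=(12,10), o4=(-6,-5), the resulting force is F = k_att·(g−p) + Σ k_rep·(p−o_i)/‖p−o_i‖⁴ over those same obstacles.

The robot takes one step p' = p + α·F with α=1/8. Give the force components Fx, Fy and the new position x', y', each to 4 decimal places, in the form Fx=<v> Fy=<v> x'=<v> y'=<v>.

F_att = 3/2·(g−p) = 3/2·(-6,-4) = (-9.0000,-6.0000)
o1: d²=181 > ρ²=40 → inactive
o2: d²=4 ≤ ρ²=40; F_rep = 33·(-2,0)/4² = (-4.1250,0.0000)
o3: d²=25 ≤ ρ²=40; F_rep = 33·(-5,0)/25² = (-0.2640,0.0000)
o4: d²=394 > ρ²=40 → inactive
F = F_att + ΣF_rep = (-13.3890,-6.0000)
p' = p + 1/8·F = (5.3264,9.2500)

Fx=-13.3890 Fy=-6.0000 x'=5.3264 y'=9.2500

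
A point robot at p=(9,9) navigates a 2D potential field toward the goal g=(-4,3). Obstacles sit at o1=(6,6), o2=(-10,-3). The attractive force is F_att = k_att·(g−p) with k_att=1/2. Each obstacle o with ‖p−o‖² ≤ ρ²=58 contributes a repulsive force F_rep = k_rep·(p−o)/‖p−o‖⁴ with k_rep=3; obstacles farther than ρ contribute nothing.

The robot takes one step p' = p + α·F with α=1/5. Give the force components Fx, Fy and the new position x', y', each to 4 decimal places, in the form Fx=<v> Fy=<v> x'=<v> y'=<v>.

F_att = 1/2·(g−p) = 1/2·(-13,-6) = (-6.5000,-3.0000)
o1: d²=18 ≤ ρ²=58; F_rep = 3·(3,3)/18² = (0.0278,0.0278)
o2: d²=505 > ρ²=58 → inactive
F = F_att + ΣF_rep = (-6.4722,-2.9722)
p' = p + 1/5·F = (7.7056,8.4056)

Fx=-6.4722 Fy=-2.9722 x'=7.7056 y'=8.4056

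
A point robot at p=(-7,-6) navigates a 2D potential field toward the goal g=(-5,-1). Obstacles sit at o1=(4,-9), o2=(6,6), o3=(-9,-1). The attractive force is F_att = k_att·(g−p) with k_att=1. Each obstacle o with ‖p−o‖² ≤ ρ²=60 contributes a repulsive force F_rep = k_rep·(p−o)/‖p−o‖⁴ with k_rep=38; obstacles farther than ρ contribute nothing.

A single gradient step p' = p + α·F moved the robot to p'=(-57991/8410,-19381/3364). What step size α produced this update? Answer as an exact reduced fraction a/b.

α = 1/20

F_att = 1·(g−p) = 1·(2,5) = (2.0000,5.0000)
o1: d²=130 > ρ²=60 → inactive
o2: d²=313 > ρ²=60 → inactive
o3: d²=29 ≤ ρ²=60; F_rep = 38·(2,-5)/29² = (0.0904,-0.2259)
F = F_att + ΣF_rep = (2.0904,4.7741)
Δp = p'−p = (0.1045,0.2387); α = Δx/Fx = (879/8410) / (1758/841) = 1/20
check: Δy/Fy = (803/3364) / (4015/841) = 1/20 ✓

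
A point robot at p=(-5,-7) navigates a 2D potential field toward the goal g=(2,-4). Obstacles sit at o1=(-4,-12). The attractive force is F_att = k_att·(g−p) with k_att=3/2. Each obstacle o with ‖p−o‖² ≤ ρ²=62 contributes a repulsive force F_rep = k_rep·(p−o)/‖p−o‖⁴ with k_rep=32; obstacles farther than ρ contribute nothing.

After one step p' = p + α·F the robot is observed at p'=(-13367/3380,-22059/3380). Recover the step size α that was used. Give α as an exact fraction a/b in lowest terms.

α = 1/10

F_att = 3/2·(g−p) = 3/2·(7,3) = (10.5000,4.5000)
o1: d²=26 ≤ ρ²=62; F_rep = 32·(-1,5)/26² = (-0.0473,0.2367)
F = F_att + ΣF_rep = (10.4527,4.7367)
Δp = p'−p = (1.0453,0.4737); α = Δx/Fx = (3533/3380) / (3533/338) = 1/10
check: Δy/Fy = (1601/3380) / (1601/338) = 1/10 ✓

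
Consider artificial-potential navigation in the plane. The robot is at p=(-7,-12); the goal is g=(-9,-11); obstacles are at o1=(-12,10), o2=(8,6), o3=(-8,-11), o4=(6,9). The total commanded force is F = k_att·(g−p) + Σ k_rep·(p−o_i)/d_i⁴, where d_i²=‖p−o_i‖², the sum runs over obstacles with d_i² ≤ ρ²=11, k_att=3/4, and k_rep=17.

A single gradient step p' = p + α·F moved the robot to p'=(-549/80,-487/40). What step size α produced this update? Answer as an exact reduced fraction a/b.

F_att = 3/4·(g−p) = 3/4·(-2,1) = (-1.5000,0.7500)
o1: d²=509 > ρ²=11 → inactive
o2: d²=549 > ρ²=11 → inactive
o3: d²=2 ≤ ρ²=11; F_rep = 17·(1,-1)/2² = (4.2500,-4.2500)
o4: d²=610 > ρ²=11 → inactive
F = F_att + ΣF_rep = (2.7500,-3.5000)
Δp = p'−p = (0.1375,-0.1750); α = Δx/Fx = (11/80) / (11/4) = 1/20
check: Δy/Fy = (-7/40) / (-7/2) = 1/20 ✓

α = 1/20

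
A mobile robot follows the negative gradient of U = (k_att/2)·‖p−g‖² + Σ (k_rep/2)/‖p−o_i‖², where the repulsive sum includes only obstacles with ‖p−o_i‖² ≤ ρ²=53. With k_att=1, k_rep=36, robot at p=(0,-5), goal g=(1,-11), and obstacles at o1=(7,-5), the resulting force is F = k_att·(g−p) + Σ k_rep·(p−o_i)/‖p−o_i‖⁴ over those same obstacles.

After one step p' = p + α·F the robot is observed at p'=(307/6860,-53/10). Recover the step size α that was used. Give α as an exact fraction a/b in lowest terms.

α = 1/20

F_att = 1·(g−p) = 1·(1,-6) = (1.0000,-6.0000)
o1: d²=49 ≤ ρ²=53; F_rep = 36·(-7,0)/49² = (-0.1050,0.0000)
F = F_att + ΣF_rep = (0.8950,-6.0000)
Δp = p'−p = (0.0448,-0.3000); α = Δx/Fx = (307/6860) / (307/343) = 1/20
check: Δy/Fy = (-3/10) / (-6) = 1/20 ✓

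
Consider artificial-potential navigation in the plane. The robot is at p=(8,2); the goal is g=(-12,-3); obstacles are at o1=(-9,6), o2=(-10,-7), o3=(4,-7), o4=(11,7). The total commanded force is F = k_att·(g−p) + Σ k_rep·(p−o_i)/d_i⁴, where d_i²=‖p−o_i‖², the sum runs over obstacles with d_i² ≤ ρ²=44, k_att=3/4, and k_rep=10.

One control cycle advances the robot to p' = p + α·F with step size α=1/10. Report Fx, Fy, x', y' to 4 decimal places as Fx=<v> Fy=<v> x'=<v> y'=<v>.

F_att = 3/4·(g−p) = 3/4·(-20,-5) = (-15.0000,-3.7500)
o1: d²=305 > ρ²=44 → inactive
o2: d²=405 > ρ²=44 → inactive
o3: d²=97 > ρ²=44 → inactive
o4: d²=34 ≤ ρ²=44; F_rep = 10·(-3,-5)/34² = (-0.0260,-0.0433)
F = F_att + ΣF_rep = (-15.0260,-3.7933)
p' = p + 1/10·F = (6.4974,1.6207)

Fx=-15.0260 Fy=-3.7933 x'=6.4974 y'=1.6207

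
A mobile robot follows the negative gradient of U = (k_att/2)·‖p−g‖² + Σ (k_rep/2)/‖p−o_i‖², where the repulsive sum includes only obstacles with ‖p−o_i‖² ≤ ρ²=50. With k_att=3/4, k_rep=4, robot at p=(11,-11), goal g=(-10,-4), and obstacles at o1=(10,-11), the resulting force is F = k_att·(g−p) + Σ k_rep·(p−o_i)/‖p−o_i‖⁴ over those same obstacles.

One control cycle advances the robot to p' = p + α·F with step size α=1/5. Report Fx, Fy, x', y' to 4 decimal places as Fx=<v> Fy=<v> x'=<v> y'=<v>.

Fx=-11.7500 Fy=5.2500 x'=8.6500 y'=-9.9500

F_att = 3/4·(g−p) = 3/4·(-21,7) = (-15.7500,5.2500)
o1: d²=1 ≤ ρ²=50; F_rep = 4·(1,0)/1² = (4.0000,0.0000)
F = F_att + ΣF_rep = (-11.7500,5.2500)
p' = p + 1/5·F = (8.6500,-9.9500)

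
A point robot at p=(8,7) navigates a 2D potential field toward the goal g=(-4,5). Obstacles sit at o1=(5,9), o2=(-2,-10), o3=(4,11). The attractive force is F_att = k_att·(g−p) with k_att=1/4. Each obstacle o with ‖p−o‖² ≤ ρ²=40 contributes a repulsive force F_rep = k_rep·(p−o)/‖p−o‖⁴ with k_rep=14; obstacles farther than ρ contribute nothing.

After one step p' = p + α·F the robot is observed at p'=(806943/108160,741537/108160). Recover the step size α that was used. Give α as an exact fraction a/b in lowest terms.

α = 1/5

F_att = 1/4·(g−p) = 1/4·(-12,-2) = (-3.0000,-0.5000)
o1: d²=13 ≤ ρ²=40; F_rep = 14·(3,-2)/13² = (0.2485,-0.1657)
o2: d²=389 > ρ²=40 → inactive
o3: d²=32 ≤ ρ²=40; F_rep = 14·(4,-4)/32² = (0.0547,-0.0547)
F = F_att + ΣF_rep = (-2.6968,-0.7204)
Δp = p'−p = (-0.5394,-0.1441); α = Δx/Fx = (-58337/108160) / (-58337/21632) = 1/5
check: Δy/Fy = (-15583/108160) / (-15583/21632) = 1/5 ✓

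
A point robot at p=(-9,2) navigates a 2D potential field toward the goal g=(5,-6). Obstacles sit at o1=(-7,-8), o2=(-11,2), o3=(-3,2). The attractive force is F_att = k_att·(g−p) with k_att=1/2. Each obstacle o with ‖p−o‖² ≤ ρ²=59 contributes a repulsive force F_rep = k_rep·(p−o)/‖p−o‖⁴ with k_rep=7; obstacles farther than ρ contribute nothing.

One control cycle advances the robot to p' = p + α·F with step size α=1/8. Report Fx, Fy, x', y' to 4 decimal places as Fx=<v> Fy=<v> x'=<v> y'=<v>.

F_att = 1/2·(g−p) = 1/2·(14,-8) = (7.0000,-4.0000)
o1: d²=104 > ρ²=59 → inactive
o2: d²=4 ≤ ρ²=59; F_rep = 7·(2,0)/4² = (0.8750,0.0000)
o3: d²=36 ≤ ρ²=59; F_rep = 7·(-6,0)/36² = (-0.0324,0.0000)
F = F_att + ΣF_rep = (7.8426,-4.0000)
p' = p + 1/8·F = (-8.0197,1.5000)

Fx=7.8426 Fy=-4.0000 x'=-8.0197 y'=1.5000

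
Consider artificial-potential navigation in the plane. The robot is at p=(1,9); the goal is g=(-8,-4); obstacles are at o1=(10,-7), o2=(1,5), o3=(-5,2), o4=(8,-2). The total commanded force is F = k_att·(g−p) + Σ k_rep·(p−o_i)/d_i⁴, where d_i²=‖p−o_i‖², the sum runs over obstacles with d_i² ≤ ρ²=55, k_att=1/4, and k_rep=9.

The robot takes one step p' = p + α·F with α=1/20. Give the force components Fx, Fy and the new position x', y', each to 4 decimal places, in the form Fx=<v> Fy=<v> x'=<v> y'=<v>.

Fx=-2.2500 Fy=-3.1094 x'=0.8875 y'=8.8445

F_att = 1/4·(g−p) = 1/4·(-9,-13) = (-2.2500,-3.2500)
o1: d²=337 > ρ²=55 → inactive
o2: d²=16 ≤ ρ²=55; F_rep = 9·(0,4)/16² = (0.0000,0.1406)
o3: d²=85 > ρ²=55 → inactive
o4: d²=170 > ρ²=55 → inactive
F = F_att + ΣF_rep = (-2.2500,-3.1094)
p' = p + 1/20·F = (0.8875,8.8445)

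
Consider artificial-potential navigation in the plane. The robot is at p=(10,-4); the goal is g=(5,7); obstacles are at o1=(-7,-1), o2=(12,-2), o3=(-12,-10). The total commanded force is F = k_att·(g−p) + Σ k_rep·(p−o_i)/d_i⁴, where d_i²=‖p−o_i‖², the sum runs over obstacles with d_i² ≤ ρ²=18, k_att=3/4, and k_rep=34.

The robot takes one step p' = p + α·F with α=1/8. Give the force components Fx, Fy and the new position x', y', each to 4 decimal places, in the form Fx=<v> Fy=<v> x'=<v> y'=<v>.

F_att = 3/4·(g−p) = 3/4·(-5,11) = (-3.7500,8.2500)
o1: d²=298 > ρ²=18 → inactive
o2: d²=8 ≤ ρ²=18; F_rep = 34·(-2,-2)/8² = (-1.0625,-1.0625)
o3: d²=520 > ρ²=18 → inactive
F = F_att + ΣF_rep = (-4.8125,7.1875)
p' = p + 1/8·F = (9.3984,-3.1016)

Fx=-4.8125 Fy=7.1875 x'=9.3984 y'=-3.1016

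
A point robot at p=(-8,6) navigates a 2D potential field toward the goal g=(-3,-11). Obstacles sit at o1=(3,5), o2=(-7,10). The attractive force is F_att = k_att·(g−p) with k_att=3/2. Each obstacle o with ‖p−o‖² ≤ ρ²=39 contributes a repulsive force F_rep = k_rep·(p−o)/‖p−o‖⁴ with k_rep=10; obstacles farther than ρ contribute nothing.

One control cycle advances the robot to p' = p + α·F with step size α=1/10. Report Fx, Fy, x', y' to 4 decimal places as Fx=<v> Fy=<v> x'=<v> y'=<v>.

Fx=7.4654 Fy=-25.6384 x'=-7.2535 y'=3.4362

F_att = 3/2·(g−p) = 3/2·(5,-17) = (7.5000,-25.5000)
o1: d²=122 > ρ²=39 → inactive
o2: d²=17 ≤ ρ²=39; F_rep = 10·(-1,-4)/17² = (-0.0346,-0.1384)
F = F_att + ΣF_rep = (7.4654,-25.6384)
p' = p + 1/10·F = (-7.2535,3.4362)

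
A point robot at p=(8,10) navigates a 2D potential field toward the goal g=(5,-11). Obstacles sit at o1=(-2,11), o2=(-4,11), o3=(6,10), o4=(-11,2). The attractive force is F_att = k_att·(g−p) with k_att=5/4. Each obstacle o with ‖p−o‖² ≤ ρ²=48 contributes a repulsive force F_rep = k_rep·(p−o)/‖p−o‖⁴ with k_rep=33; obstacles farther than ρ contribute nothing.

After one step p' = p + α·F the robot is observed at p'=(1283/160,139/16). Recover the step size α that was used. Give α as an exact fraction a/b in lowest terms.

F_att = 5/4·(g−p) = 5/4·(-3,-21) = (-3.7500,-26.2500)
o1: d²=101 > ρ²=48 → inactive
o2: d²=145 > ρ²=48 → inactive
o3: d²=4 ≤ ρ²=48; F_rep = 33·(2,0)/4² = (4.1250,0.0000)
o4: d²=425 > ρ²=48 → inactive
F = F_att + ΣF_rep = (0.3750,-26.2500)
Δp = p'−p = (0.0187,-1.3125); α = Δx/Fx = (3/160) / (3/8) = 1/20
check: Δy/Fy = (-21/16) / (-105/4) = 1/20 ✓

α = 1/20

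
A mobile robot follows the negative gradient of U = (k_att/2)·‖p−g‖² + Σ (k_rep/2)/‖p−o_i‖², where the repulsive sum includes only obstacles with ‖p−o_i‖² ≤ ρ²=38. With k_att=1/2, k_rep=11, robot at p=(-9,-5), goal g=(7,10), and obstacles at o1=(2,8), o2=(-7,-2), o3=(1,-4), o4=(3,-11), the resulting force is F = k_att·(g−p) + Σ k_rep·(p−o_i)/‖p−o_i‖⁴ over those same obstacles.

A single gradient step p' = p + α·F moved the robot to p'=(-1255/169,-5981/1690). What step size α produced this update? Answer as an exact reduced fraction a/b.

F_att = 1/2·(g−p) = 1/2·(16,15) = (8.0000,7.5000)
o1: d²=290 > ρ²=38 → inactive
o2: d²=13 ≤ ρ²=38; F_rep = 11·(-2,-3)/13² = (-0.1302,-0.1953)
o3: d²=101 > ρ²=38 → inactive
o4: d²=180 > ρ²=38 → inactive
F = F_att + ΣF_rep = (7.8698,7.3047)
Δp = p'−p = (1.5740,1.4609); α = Δx/Fx = (266/169) / (1330/169) = 1/5
check: Δy/Fy = (2469/1690) / (2469/338) = 1/5 ✓

α = 1/5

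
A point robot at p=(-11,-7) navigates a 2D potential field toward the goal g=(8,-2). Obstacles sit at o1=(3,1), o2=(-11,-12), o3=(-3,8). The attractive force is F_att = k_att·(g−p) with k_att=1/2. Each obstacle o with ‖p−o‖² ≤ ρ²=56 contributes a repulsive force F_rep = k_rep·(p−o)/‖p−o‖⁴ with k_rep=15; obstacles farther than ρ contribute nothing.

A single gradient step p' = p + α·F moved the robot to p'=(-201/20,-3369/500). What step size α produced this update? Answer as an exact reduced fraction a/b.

α = 1/10

F_att = 1/2·(g−p) = 1/2·(19,5) = (9.5000,2.5000)
o1: d²=260 > ρ²=56 → inactive
o2: d²=25 ≤ ρ²=56; F_rep = 15·(0,5)/25² = (0.0000,0.1200)
o3: d²=289 > ρ²=56 → inactive
F = F_att + ΣF_rep = (9.5000,2.6200)
Δp = p'−p = (0.9500,0.2620); α = Δx/Fx = (19/20) / (19/2) = 1/10
check: Δy/Fy = (131/500) / (131/50) = 1/10 ✓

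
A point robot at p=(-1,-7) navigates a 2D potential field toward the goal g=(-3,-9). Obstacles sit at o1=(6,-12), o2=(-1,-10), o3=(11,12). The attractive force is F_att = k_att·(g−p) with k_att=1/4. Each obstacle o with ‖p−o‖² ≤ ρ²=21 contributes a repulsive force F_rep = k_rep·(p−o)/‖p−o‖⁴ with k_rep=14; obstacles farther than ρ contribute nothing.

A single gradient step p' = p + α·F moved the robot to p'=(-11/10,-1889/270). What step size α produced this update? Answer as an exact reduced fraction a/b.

F_att = 1/4·(g−p) = 1/4·(-2,-2) = (-0.5000,-0.5000)
o1: d²=74 > ρ²=21 → inactive
o2: d²=9 ≤ ρ²=21; F_rep = 14·(0,3)/9² = (0.0000,0.5185)
o3: d²=505 > ρ²=21 → inactive
F = F_att + ΣF_rep = (-0.5000,0.0185)
Δp = p'−p = (-0.1000,0.0037); α = Δx/Fx = (-1/10) / (-1/2) = 1/5
check: Δy/Fy = (1/270) / (1/54) = 1/5 ✓

α = 1/5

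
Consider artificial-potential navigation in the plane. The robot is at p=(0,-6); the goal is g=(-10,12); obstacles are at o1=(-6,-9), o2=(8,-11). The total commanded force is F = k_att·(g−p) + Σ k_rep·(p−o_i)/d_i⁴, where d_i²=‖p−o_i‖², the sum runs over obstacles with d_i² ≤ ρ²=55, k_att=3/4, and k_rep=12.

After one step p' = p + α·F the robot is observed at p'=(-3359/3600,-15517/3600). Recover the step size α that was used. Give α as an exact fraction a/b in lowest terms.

α = 1/8

F_att = 3/4·(g−p) = 3/4·(-10,18) = (-7.5000,13.5000)
o1: d²=45 ≤ ρ²=55; F_rep = 12·(6,3)/45² = (0.0356,0.0178)
o2: d²=89 > ρ²=55 → inactive
F = F_att + ΣF_rep = (-7.4644,13.5178)
Δp = p'−p = (-0.9331,1.6897); α = Δx/Fx = (-3359/3600) / (-3359/450) = 1/8
check: Δy/Fy = (6083/3600) / (6083/450) = 1/8 ✓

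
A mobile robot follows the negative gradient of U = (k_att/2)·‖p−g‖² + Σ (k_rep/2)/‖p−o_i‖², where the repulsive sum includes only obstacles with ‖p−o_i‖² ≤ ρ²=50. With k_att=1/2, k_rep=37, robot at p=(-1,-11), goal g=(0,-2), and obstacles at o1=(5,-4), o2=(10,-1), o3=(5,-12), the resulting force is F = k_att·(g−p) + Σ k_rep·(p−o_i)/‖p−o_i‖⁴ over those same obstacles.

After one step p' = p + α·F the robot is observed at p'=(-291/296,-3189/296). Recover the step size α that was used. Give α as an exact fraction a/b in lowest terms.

F_att = 1/2·(g−p) = 1/2·(1,9) = (0.5000,4.5000)
o1: d²=85 > ρ²=50 → inactive
o2: d²=221 > ρ²=50 → inactive
o3: d²=37 ≤ ρ²=50; F_rep = 37·(-6,1)/37² = (-0.1622,0.0270)
F = F_att + ΣF_rep = (0.3378,4.5270)
Δp = p'−p = (0.0169,0.2264); α = Δx/Fx = (5/296) / (25/74) = 1/20
check: Δy/Fy = (67/296) / (335/74) = 1/20 ✓

α = 1/20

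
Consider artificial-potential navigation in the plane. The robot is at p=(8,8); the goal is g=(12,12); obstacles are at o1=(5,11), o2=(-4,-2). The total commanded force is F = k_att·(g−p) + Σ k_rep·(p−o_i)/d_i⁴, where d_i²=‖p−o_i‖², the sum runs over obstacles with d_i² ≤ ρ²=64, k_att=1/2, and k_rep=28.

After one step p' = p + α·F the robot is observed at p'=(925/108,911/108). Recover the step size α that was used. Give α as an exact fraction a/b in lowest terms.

F_att = 1/2·(g−p) = 1/2·(4,4) = (2.0000,2.0000)
o1: d²=18 ≤ ρ²=64; F_rep = 28·(3,-3)/18² = (0.2593,-0.2593)
o2: d²=244 > ρ²=64 → inactive
F = F_att + ΣF_rep = (2.2593,1.7407)
Δp = p'−p = (0.5648,0.4352); α = Δx/Fx = (61/108) / (61/27) = 1/4
check: Δy/Fy = (47/108) / (47/27) = 1/4 ✓

α = 1/4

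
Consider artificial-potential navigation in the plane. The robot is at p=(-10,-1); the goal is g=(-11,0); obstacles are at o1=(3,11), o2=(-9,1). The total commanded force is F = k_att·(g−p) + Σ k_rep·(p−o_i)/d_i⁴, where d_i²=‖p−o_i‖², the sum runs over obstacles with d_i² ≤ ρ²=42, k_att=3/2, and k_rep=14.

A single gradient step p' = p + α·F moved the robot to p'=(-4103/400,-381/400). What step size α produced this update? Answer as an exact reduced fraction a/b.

F_att = 3/2·(g−p) = 3/2·(-1,1) = (-1.5000,1.5000)
o1: d²=313 > ρ²=42 → inactive
o2: d²=5 ≤ ρ²=42; F_rep = 14·(-1,-2)/5² = (-0.5600,-1.1200)
F = F_att + ΣF_rep = (-2.0600,0.3800)
Δp = p'−p = (-0.2575,0.0475); α = Δx/Fx = (-103/400) / (-103/50) = 1/8
check: Δy/Fy = (19/400) / (19/50) = 1/8 ✓

α = 1/8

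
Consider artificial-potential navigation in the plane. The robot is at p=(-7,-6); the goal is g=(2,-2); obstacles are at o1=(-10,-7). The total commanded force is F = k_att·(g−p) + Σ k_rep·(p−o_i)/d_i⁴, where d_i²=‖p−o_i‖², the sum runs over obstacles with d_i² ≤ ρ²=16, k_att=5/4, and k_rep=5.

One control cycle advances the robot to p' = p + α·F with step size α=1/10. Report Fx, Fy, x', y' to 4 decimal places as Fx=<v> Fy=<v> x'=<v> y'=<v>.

Fx=11.4000 Fy=5.0500 x'=-5.8600 y'=-5.4950

F_att = 5/4·(g−p) = 5/4·(9,4) = (11.2500,5.0000)
o1: d²=10 ≤ ρ²=16; F_rep = 5·(3,1)/10² = (0.1500,0.0500)
F = F_att + ΣF_rep = (11.4000,5.0500)
p' = p + 1/10·F = (-5.8600,-5.4950)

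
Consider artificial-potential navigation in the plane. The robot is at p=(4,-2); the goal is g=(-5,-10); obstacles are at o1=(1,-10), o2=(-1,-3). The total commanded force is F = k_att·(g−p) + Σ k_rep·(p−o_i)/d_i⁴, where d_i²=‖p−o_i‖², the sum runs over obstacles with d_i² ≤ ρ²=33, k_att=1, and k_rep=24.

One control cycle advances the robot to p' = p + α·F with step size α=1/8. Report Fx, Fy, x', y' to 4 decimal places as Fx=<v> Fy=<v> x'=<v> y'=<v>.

Fx=-8.8225 Fy=-7.9645 x'=2.8972 y'=-2.9956

F_att = 1·(g−p) = 1·(-9,-8) = (-9.0000,-8.0000)
o1: d²=73 > ρ²=33 → inactive
o2: d²=26 ≤ ρ²=33; F_rep = 24·(5,1)/26² = (0.1775,0.0355)
F = F_att + ΣF_rep = (-8.8225,-7.9645)
p' = p + 1/8·F = (2.8972,-2.9956)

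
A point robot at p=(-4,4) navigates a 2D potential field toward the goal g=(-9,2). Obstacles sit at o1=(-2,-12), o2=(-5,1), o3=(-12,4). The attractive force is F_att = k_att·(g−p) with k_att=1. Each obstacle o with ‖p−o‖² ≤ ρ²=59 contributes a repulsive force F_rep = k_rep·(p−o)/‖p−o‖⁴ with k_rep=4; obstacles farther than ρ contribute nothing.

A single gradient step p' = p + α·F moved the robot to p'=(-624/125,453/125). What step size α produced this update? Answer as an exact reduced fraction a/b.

F_att = 1·(g−p) = 1·(-5,-2) = (-5.0000,-2.0000)
o1: d²=260 > ρ²=59 → inactive
o2: d²=10 ≤ ρ²=59; F_rep = 4·(1,3)/10² = (0.0400,0.1200)
o3: d²=64 > ρ²=59 → inactive
F = F_att + ΣF_rep = (-4.9600,-1.8800)
Δp = p'−p = (-0.9920,-0.3760); α = Δx/Fx = (-124/125) / (-124/25) = 1/5
check: Δy/Fy = (-47/125) / (-47/25) = 1/5 ✓

α = 1/5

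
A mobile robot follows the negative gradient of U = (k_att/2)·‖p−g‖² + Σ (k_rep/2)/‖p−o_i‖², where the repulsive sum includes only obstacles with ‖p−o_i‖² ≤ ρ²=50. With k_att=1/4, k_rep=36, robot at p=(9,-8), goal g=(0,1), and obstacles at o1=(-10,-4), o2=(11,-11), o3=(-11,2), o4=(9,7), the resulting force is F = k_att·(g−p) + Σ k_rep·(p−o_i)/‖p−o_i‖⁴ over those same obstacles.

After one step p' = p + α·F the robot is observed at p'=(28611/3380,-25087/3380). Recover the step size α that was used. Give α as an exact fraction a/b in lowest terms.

F_att = 1/4·(g−p) = 1/4·(-9,9) = (-2.2500,2.2500)
o1: d²=377 > ρ²=50 → inactive
o2: d²=13 ≤ ρ²=50; F_rep = 36·(-2,3)/13² = (-0.4260,0.6391)
o3: d²=500 > ρ²=50 → inactive
o4: d²=225 > ρ²=50 → inactive
F = F_att + ΣF_rep = (-2.6760,2.8891)
Δp = p'−p = (-0.5352,0.5778); α = Δx/Fx = (-1809/3380) / (-1809/676) = 1/5
check: Δy/Fy = (1953/3380) / (1953/676) = 1/5 ✓

α = 1/5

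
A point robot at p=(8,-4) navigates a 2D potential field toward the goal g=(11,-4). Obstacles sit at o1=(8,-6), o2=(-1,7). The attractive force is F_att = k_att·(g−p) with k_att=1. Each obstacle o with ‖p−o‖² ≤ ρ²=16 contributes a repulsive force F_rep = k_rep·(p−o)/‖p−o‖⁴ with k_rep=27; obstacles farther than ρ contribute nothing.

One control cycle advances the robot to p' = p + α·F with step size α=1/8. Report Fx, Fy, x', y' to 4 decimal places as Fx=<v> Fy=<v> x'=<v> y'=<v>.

Fx=3.0000 Fy=3.3750 x'=8.3750 y'=-3.5781

F_att = 1·(g−p) = 1·(3,0) = (3.0000,0.0000)
o1: d²=4 ≤ ρ²=16; F_rep = 27·(0,2)/4² = (0.0000,3.3750)
o2: d²=202 > ρ²=16 → inactive
F = F_att + ΣF_rep = (3.0000,3.3750)
p' = p + 1/8·F = (8.3750,-3.5781)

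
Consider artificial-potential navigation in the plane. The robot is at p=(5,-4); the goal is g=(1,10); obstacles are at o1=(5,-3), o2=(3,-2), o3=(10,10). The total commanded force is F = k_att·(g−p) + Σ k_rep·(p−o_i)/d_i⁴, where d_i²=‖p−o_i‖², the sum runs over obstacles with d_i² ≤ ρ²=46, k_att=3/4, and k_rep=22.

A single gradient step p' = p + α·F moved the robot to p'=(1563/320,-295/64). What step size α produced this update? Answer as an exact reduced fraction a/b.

α = 1/20

F_att = 3/4·(g−p) = 3/4·(-4,14) = (-3.0000,10.5000)
o1: d²=1 ≤ ρ²=46; F_rep = 22·(0,-1)/1² = (0.0000,-22.0000)
o2: d²=8 ≤ ρ²=46; F_rep = 22·(2,-2)/8² = (0.6875,-0.6875)
o3: d²=221 > ρ²=46 → inactive
F = F_att + ΣF_rep = (-2.3125,-12.1875)
Δp = p'−p = (-0.1156,-0.6094); α = Δx/Fx = (-37/320) / (-37/16) = 1/20
check: Δy/Fy = (-39/64) / (-195/16) = 1/20 ✓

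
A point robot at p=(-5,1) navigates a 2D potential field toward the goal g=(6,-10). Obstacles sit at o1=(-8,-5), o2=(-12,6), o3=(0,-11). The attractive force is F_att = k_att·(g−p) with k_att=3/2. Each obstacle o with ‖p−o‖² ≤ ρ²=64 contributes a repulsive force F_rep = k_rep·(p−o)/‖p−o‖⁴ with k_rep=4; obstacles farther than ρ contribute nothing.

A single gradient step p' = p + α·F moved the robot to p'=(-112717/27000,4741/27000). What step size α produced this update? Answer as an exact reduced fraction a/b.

α = 1/20

F_att = 3/2·(g−p) = 3/2·(11,-11) = (16.5000,-16.5000)
o1: d²=45 ≤ ρ²=64; F_rep = 4·(3,6)/45² = (0.0059,0.0119)
o2: d²=74 > ρ²=64 → inactive
o3: d²=169 > ρ²=64 → inactive
F = F_att + ΣF_rep = (16.5059,-16.4881)
Δp = p'−p = (0.8253,-0.8244); α = Δx/Fx = (22283/27000) / (22283/1350) = 1/20
check: Δy/Fy = (-22259/27000) / (-22259/1350) = 1/20 ✓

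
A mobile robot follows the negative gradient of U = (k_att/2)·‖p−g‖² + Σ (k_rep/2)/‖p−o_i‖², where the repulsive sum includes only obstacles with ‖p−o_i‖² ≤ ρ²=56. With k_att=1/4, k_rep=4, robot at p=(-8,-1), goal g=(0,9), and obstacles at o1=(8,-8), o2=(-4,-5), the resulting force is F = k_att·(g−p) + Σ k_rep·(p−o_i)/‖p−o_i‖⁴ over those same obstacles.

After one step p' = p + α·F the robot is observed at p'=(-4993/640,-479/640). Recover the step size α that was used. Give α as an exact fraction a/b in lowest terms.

α = 1/10

F_att = 1/4·(g−p) = 1/4·(8,10) = (2.0000,2.5000)
o1: d²=305 > ρ²=56 → inactive
o2: d²=32 ≤ ρ²=56; F_rep = 4·(-4,4)/32² = (-0.0156,0.0156)
F = F_att + ΣF_rep = (1.9844,2.5156)
Δp = p'−p = (0.1984,0.2516); α = Δx/Fx = (127/640) / (127/64) = 1/10
check: Δy/Fy = (161/640) / (161/64) = 1/10 ✓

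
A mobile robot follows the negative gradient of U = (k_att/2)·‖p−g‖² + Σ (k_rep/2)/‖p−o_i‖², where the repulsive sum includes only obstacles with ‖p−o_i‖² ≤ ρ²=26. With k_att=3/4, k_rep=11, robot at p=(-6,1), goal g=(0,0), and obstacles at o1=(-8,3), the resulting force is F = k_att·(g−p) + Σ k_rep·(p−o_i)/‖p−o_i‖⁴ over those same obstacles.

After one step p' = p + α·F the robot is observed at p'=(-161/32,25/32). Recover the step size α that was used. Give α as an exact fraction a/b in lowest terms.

α = 1/5

F_att = 3/4·(g−p) = 3/4·(6,-1) = (4.5000,-0.7500)
o1: d²=8 ≤ ρ²=26; F_rep = 11·(2,-2)/8² = (0.3438,-0.3438)
F = F_att + ΣF_rep = (4.8438,-1.0938)
Δp = p'−p = (0.9688,-0.2188); α = Δx/Fx = (31/32) / (155/32) = 1/5
check: Δy/Fy = (-7/32) / (-35/32) = 1/5 ✓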